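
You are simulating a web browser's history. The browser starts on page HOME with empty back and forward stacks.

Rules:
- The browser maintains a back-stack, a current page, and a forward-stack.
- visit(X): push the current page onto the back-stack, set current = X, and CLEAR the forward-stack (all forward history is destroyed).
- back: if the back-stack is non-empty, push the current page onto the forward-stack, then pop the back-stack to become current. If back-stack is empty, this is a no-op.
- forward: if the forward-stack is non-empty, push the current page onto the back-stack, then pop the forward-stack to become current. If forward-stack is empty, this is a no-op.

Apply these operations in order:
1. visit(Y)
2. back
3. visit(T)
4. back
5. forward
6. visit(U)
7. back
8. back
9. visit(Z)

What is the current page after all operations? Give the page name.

Answer: Z

Derivation:
After 1 (visit(Y)): cur=Y back=1 fwd=0
After 2 (back): cur=HOME back=0 fwd=1
After 3 (visit(T)): cur=T back=1 fwd=0
After 4 (back): cur=HOME back=0 fwd=1
After 5 (forward): cur=T back=1 fwd=0
After 6 (visit(U)): cur=U back=2 fwd=0
After 7 (back): cur=T back=1 fwd=1
After 8 (back): cur=HOME back=0 fwd=2
After 9 (visit(Z)): cur=Z back=1 fwd=0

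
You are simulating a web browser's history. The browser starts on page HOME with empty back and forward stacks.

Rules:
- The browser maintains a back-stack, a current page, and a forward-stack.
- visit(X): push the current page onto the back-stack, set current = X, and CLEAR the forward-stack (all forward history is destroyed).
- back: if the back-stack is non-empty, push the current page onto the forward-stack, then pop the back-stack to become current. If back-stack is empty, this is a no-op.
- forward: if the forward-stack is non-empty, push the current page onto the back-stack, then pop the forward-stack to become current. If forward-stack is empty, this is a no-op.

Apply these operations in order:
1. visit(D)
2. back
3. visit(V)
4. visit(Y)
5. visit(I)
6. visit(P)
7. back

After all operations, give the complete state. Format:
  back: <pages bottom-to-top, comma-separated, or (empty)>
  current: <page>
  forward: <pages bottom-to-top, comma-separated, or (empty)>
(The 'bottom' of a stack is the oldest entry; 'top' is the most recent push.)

After 1 (visit(D)): cur=D back=1 fwd=0
After 2 (back): cur=HOME back=0 fwd=1
After 3 (visit(V)): cur=V back=1 fwd=0
After 4 (visit(Y)): cur=Y back=2 fwd=0
After 5 (visit(I)): cur=I back=3 fwd=0
After 6 (visit(P)): cur=P back=4 fwd=0
After 7 (back): cur=I back=3 fwd=1

Answer: back: HOME,V,Y
current: I
forward: P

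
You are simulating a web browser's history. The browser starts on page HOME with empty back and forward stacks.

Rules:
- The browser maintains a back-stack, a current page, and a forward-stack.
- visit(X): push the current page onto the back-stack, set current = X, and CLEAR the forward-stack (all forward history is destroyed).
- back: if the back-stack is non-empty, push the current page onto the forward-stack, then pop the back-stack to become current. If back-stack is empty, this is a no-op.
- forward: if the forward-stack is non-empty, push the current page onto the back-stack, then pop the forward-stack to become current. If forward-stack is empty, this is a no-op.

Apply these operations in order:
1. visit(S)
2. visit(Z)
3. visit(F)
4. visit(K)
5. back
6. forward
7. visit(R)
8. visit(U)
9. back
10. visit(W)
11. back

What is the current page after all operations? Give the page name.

After 1 (visit(S)): cur=S back=1 fwd=0
After 2 (visit(Z)): cur=Z back=2 fwd=0
After 3 (visit(F)): cur=F back=3 fwd=0
After 4 (visit(K)): cur=K back=4 fwd=0
After 5 (back): cur=F back=3 fwd=1
After 6 (forward): cur=K back=4 fwd=0
After 7 (visit(R)): cur=R back=5 fwd=0
After 8 (visit(U)): cur=U back=6 fwd=0
After 9 (back): cur=R back=5 fwd=1
After 10 (visit(W)): cur=W back=6 fwd=0
After 11 (back): cur=R back=5 fwd=1

Answer: R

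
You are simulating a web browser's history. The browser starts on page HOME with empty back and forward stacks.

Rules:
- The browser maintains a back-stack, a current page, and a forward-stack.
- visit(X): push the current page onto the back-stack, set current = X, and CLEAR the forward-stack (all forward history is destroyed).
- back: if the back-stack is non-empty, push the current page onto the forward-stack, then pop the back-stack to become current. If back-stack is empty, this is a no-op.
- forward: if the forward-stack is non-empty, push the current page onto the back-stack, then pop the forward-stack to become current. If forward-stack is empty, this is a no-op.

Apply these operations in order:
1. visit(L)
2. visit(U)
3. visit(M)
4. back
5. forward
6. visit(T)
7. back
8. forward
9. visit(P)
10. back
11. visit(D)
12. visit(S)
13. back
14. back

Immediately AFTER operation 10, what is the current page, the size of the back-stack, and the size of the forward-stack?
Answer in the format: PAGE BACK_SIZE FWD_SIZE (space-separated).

After 1 (visit(L)): cur=L back=1 fwd=0
After 2 (visit(U)): cur=U back=2 fwd=0
After 3 (visit(M)): cur=M back=3 fwd=0
After 4 (back): cur=U back=2 fwd=1
After 5 (forward): cur=M back=3 fwd=0
After 6 (visit(T)): cur=T back=4 fwd=0
After 7 (back): cur=M back=3 fwd=1
After 8 (forward): cur=T back=4 fwd=0
After 9 (visit(P)): cur=P back=5 fwd=0
After 10 (back): cur=T back=4 fwd=1

T 4 1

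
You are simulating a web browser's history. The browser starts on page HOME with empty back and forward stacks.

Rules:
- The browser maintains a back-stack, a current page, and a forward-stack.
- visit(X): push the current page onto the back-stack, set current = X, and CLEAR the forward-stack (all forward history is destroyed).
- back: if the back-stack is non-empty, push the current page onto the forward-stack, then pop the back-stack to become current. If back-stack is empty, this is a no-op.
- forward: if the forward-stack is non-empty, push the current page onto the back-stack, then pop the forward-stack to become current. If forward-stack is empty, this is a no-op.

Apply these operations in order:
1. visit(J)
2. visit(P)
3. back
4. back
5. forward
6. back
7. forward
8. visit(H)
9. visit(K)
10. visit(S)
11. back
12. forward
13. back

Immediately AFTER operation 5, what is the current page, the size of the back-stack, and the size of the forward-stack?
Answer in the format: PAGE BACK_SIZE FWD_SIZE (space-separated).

After 1 (visit(J)): cur=J back=1 fwd=0
After 2 (visit(P)): cur=P back=2 fwd=0
After 3 (back): cur=J back=1 fwd=1
After 4 (back): cur=HOME back=0 fwd=2
After 5 (forward): cur=J back=1 fwd=1

J 1 1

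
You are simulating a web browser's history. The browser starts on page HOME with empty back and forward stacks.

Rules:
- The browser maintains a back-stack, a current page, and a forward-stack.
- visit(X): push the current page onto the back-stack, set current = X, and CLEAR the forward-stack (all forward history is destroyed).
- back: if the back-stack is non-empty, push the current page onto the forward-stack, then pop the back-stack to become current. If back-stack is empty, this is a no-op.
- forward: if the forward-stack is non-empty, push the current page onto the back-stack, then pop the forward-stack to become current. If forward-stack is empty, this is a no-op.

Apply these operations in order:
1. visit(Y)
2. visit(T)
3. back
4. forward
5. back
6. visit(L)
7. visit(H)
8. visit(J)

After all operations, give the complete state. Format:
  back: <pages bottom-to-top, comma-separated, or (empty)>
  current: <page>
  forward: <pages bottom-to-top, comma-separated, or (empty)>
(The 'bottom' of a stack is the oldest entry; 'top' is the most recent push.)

After 1 (visit(Y)): cur=Y back=1 fwd=0
After 2 (visit(T)): cur=T back=2 fwd=0
After 3 (back): cur=Y back=1 fwd=1
After 4 (forward): cur=T back=2 fwd=0
After 5 (back): cur=Y back=1 fwd=1
After 6 (visit(L)): cur=L back=2 fwd=0
After 7 (visit(H)): cur=H back=3 fwd=0
After 8 (visit(J)): cur=J back=4 fwd=0

Answer: back: HOME,Y,L,H
current: J
forward: (empty)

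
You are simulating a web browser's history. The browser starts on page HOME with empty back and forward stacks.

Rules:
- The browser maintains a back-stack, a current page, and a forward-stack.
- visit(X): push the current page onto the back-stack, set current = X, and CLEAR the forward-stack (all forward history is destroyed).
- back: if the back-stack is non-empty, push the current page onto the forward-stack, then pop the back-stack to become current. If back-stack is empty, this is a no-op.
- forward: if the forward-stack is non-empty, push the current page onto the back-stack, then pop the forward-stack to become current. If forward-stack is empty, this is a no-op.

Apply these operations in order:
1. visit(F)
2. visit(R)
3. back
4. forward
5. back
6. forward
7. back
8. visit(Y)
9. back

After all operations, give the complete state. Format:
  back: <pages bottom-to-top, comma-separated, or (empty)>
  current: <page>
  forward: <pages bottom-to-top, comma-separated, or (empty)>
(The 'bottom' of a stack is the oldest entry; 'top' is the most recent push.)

Answer: back: HOME
current: F
forward: Y

Derivation:
After 1 (visit(F)): cur=F back=1 fwd=0
After 2 (visit(R)): cur=R back=2 fwd=0
After 3 (back): cur=F back=1 fwd=1
After 4 (forward): cur=R back=2 fwd=0
After 5 (back): cur=F back=1 fwd=1
After 6 (forward): cur=R back=2 fwd=0
After 7 (back): cur=F back=1 fwd=1
After 8 (visit(Y)): cur=Y back=2 fwd=0
After 9 (back): cur=F back=1 fwd=1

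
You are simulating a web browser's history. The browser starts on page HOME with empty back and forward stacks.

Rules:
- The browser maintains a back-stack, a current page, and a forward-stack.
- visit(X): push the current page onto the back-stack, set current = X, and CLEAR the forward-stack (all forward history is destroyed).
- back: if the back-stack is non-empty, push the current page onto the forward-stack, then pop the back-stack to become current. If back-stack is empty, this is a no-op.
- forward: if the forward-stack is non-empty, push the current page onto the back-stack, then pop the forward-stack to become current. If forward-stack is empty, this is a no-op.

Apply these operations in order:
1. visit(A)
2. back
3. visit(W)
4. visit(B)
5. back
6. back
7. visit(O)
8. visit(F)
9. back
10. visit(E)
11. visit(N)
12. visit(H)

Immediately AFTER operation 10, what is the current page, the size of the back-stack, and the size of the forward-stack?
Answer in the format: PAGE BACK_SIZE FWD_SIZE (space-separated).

After 1 (visit(A)): cur=A back=1 fwd=0
After 2 (back): cur=HOME back=0 fwd=1
After 3 (visit(W)): cur=W back=1 fwd=0
After 4 (visit(B)): cur=B back=2 fwd=0
After 5 (back): cur=W back=1 fwd=1
After 6 (back): cur=HOME back=0 fwd=2
After 7 (visit(O)): cur=O back=1 fwd=0
After 8 (visit(F)): cur=F back=2 fwd=0
After 9 (back): cur=O back=1 fwd=1
After 10 (visit(E)): cur=E back=2 fwd=0

E 2 0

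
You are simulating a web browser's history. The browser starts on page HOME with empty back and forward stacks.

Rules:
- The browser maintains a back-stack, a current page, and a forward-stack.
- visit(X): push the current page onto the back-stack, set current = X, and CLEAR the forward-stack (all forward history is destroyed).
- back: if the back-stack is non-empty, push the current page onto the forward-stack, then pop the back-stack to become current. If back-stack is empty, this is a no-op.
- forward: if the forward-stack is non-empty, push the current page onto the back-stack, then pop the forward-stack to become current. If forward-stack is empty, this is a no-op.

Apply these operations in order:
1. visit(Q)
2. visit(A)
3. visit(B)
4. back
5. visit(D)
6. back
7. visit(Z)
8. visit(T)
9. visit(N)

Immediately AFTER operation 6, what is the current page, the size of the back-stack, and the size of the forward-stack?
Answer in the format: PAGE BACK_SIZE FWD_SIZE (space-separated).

After 1 (visit(Q)): cur=Q back=1 fwd=0
After 2 (visit(A)): cur=A back=2 fwd=0
After 3 (visit(B)): cur=B back=3 fwd=0
After 4 (back): cur=A back=2 fwd=1
After 5 (visit(D)): cur=D back=3 fwd=0
After 6 (back): cur=A back=2 fwd=1

A 2 1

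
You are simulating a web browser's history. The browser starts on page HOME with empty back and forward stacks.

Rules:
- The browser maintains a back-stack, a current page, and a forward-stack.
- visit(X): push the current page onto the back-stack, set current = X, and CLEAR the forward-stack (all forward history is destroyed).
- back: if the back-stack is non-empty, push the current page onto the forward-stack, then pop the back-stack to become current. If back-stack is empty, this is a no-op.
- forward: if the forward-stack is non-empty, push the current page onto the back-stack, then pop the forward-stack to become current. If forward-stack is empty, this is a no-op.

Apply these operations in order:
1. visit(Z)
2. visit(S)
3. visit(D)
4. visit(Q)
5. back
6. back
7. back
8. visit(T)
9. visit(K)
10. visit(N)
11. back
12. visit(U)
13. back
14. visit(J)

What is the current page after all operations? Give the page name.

Answer: J

Derivation:
After 1 (visit(Z)): cur=Z back=1 fwd=0
After 2 (visit(S)): cur=S back=2 fwd=0
After 3 (visit(D)): cur=D back=3 fwd=0
After 4 (visit(Q)): cur=Q back=4 fwd=0
After 5 (back): cur=D back=3 fwd=1
After 6 (back): cur=S back=2 fwd=2
After 7 (back): cur=Z back=1 fwd=3
After 8 (visit(T)): cur=T back=2 fwd=0
After 9 (visit(K)): cur=K back=3 fwd=0
After 10 (visit(N)): cur=N back=4 fwd=0
After 11 (back): cur=K back=3 fwd=1
After 12 (visit(U)): cur=U back=4 fwd=0
After 13 (back): cur=K back=3 fwd=1
After 14 (visit(J)): cur=J back=4 fwd=0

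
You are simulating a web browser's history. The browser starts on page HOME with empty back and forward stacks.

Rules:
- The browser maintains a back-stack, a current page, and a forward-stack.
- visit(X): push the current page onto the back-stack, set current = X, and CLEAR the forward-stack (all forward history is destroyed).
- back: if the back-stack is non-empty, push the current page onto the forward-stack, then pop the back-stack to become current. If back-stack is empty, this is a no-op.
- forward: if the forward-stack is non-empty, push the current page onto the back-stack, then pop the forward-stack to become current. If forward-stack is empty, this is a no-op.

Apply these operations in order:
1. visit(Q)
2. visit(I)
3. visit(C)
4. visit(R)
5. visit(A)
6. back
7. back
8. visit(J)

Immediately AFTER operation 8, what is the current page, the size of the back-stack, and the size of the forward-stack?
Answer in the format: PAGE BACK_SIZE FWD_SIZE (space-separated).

After 1 (visit(Q)): cur=Q back=1 fwd=0
After 2 (visit(I)): cur=I back=2 fwd=0
After 3 (visit(C)): cur=C back=3 fwd=0
After 4 (visit(R)): cur=R back=4 fwd=0
After 5 (visit(A)): cur=A back=5 fwd=0
After 6 (back): cur=R back=4 fwd=1
After 7 (back): cur=C back=3 fwd=2
After 8 (visit(J)): cur=J back=4 fwd=0

J 4 0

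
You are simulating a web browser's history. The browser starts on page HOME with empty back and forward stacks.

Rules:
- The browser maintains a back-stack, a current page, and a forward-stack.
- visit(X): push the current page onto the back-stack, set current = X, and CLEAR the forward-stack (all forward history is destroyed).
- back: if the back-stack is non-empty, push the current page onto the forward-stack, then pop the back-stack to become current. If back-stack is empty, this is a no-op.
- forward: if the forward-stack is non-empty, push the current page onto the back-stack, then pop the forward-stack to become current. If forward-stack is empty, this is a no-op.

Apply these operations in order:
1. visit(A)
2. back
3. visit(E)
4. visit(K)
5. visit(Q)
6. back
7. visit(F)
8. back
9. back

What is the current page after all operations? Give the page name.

After 1 (visit(A)): cur=A back=1 fwd=0
After 2 (back): cur=HOME back=0 fwd=1
After 3 (visit(E)): cur=E back=1 fwd=0
After 4 (visit(K)): cur=K back=2 fwd=0
After 5 (visit(Q)): cur=Q back=3 fwd=0
After 6 (back): cur=K back=2 fwd=1
After 7 (visit(F)): cur=F back=3 fwd=0
After 8 (back): cur=K back=2 fwd=1
After 9 (back): cur=E back=1 fwd=2

Answer: E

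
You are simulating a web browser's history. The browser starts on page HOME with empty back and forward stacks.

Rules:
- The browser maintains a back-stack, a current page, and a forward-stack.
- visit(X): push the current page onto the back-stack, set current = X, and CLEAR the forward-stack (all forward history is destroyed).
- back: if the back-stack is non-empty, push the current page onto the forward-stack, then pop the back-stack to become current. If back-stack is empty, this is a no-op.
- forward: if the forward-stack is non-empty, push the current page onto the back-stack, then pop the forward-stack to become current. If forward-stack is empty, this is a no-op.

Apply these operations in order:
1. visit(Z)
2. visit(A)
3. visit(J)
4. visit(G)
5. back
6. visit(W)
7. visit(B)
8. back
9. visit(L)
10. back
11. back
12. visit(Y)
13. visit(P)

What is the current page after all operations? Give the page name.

After 1 (visit(Z)): cur=Z back=1 fwd=0
After 2 (visit(A)): cur=A back=2 fwd=0
After 3 (visit(J)): cur=J back=3 fwd=0
After 4 (visit(G)): cur=G back=4 fwd=0
After 5 (back): cur=J back=3 fwd=1
After 6 (visit(W)): cur=W back=4 fwd=0
After 7 (visit(B)): cur=B back=5 fwd=0
After 8 (back): cur=W back=4 fwd=1
After 9 (visit(L)): cur=L back=5 fwd=0
After 10 (back): cur=W back=4 fwd=1
After 11 (back): cur=J back=3 fwd=2
After 12 (visit(Y)): cur=Y back=4 fwd=0
After 13 (visit(P)): cur=P back=5 fwd=0

Answer: P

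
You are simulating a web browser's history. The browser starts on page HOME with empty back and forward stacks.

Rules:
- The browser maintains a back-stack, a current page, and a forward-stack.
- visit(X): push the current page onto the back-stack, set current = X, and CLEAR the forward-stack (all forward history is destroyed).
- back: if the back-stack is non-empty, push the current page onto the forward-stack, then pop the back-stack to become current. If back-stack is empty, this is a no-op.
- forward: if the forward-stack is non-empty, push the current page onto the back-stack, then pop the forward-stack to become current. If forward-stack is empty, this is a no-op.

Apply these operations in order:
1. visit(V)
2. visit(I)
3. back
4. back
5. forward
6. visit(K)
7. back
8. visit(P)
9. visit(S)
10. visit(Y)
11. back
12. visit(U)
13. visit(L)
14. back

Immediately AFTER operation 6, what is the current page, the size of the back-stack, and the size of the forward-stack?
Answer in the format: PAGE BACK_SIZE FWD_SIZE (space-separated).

After 1 (visit(V)): cur=V back=1 fwd=0
After 2 (visit(I)): cur=I back=2 fwd=0
After 3 (back): cur=V back=1 fwd=1
After 4 (back): cur=HOME back=0 fwd=2
After 5 (forward): cur=V back=1 fwd=1
After 6 (visit(K)): cur=K back=2 fwd=0

K 2 0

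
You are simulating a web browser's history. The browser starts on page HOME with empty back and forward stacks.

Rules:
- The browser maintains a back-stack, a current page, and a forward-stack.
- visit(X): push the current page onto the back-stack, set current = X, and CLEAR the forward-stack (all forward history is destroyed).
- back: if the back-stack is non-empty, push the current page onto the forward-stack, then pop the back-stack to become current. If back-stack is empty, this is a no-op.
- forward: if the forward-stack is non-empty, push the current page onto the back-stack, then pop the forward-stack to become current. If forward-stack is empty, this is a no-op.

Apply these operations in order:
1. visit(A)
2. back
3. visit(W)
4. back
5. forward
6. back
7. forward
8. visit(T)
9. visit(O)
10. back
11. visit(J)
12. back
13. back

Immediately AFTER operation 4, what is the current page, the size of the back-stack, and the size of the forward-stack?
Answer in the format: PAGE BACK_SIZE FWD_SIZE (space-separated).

After 1 (visit(A)): cur=A back=1 fwd=0
After 2 (back): cur=HOME back=0 fwd=1
After 3 (visit(W)): cur=W back=1 fwd=0
After 4 (back): cur=HOME back=0 fwd=1

HOME 0 1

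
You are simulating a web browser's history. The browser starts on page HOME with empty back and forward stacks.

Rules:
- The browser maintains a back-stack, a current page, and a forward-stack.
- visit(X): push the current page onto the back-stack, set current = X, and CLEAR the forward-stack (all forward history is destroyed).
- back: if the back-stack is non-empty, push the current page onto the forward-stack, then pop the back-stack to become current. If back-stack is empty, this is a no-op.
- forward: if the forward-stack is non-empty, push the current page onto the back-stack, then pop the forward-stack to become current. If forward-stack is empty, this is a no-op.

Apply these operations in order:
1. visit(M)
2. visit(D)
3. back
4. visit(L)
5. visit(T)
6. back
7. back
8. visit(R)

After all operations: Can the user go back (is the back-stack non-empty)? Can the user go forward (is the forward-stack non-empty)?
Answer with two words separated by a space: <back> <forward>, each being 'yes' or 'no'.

After 1 (visit(M)): cur=M back=1 fwd=0
After 2 (visit(D)): cur=D back=2 fwd=0
After 3 (back): cur=M back=1 fwd=1
After 4 (visit(L)): cur=L back=2 fwd=0
After 5 (visit(T)): cur=T back=3 fwd=0
After 6 (back): cur=L back=2 fwd=1
After 7 (back): cur=M back=1 fwd=2
After 8 (visit(R)): cur=R back=2 fwd=0

Answer: yes no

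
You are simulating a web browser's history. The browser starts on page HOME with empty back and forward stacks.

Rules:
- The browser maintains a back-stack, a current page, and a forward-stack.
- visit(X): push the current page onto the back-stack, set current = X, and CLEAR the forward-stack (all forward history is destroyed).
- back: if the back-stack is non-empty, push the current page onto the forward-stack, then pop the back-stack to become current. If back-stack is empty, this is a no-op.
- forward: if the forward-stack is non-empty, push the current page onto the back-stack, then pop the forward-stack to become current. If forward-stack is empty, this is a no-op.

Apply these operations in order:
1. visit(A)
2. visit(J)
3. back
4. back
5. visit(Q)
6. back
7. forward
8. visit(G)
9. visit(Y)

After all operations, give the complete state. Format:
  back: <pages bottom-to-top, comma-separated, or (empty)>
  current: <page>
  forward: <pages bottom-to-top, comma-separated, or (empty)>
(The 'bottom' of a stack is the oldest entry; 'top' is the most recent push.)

Answer: back: HOME,Q,G
current: Y
forward: (empty)

Derivation:
After 1 (visit(A)): cur=A back=1 fwd=0
After 2 (visit(J)): cur=J back=2 fwd=0
After 3 (back): cur=A back=1 fwd=1
After 4 (back): cur=HOME back=0 fwd=2
After 5 (visit(Q)): cur=Q back=1 fwd=0
After 6 (back): cur=HOME back=0 fwd=1
After 7 (forward): cur=Q back=1 fwd=0
After 8 (visit(G)): cur=G back=2 fwd=0
After 9 (visit(Y)): cur=Y back=3 fwd=0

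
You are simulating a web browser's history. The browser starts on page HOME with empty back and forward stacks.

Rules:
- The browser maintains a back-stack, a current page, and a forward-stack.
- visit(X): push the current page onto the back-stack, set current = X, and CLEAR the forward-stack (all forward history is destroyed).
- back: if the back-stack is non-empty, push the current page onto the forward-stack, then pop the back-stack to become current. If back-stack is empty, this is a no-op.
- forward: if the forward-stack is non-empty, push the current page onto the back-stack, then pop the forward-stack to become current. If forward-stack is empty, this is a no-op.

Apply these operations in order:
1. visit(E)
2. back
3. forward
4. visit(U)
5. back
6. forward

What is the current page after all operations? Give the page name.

After 1 (visit(E)): cur=E back=1 fwd=0
After 2 (back): cur=HOME back=0 fwd=1
After 3 (forward): cur=E back=1 fwd=0
After 4 (visit(U)): cur=U back=2 fwd=0
After 5 (back): cur=E back=1 fwd=1
After 6 (forward): cur=U back=2 fwd=0

Answer: U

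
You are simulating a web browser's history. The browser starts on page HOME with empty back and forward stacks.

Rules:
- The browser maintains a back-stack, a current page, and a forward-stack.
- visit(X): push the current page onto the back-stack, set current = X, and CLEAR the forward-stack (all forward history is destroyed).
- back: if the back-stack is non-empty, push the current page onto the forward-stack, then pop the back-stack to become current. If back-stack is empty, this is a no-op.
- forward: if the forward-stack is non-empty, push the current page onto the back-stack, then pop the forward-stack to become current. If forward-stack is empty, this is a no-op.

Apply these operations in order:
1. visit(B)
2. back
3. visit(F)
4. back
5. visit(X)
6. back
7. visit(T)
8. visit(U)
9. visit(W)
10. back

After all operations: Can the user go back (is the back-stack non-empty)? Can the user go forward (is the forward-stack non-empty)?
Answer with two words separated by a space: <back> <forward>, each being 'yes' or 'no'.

Answer: yes yes

Derivation:
After 1 (visit(B)): cur=B back=1 fwd=0
After 2 (back): cur=HOME back=0 fwd=1
After 3 (visit(F)): cur=F back=1 fwd=0
After 4 (back): cur=HOME back=0 fwd=1
After 5 (visit(X)): cur=X back=1 fwd=0
After 6 (back): cur=HOME back=0 fwd=1
After 7 (visit(T)): cur=T back=1 fwd=0
After 8 (visit(U)): cur=U back=2 fwd=0
After 9 (visit(W)): cur=W back=3 fwd=0
After 10 (back): cur=U back=2 fwd=1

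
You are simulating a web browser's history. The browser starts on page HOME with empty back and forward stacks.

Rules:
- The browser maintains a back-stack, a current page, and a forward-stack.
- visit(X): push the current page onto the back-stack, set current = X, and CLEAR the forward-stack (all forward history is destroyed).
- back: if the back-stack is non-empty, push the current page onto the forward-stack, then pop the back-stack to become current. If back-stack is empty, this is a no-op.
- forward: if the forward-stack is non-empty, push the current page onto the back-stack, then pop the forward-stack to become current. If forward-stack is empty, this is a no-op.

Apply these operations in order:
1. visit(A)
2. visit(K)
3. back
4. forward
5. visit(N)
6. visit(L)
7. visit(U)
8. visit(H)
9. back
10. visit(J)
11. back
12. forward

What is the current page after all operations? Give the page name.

Answer: J

Derivation:
After 1 (visit(A)): cur=A back=1 fwd=0
After 2 (visit(K)): cur=K back=2 fwd=0
After 3 (back): cur=A back=1 fwd=1
After 4 (forward): cur=K back=2 fwd=0
After 5 (visit(N)): cur=N back=3 fwd=0
After 6 (visit(L)): cur=L back=4 fwd=0
After 7 (visit(U)): cur=U back=5 fwd=0
After 8 (visit(H)): cur=H back=6 fwd=0
After 9 (back): cur=U back=5 fwd=1
After 10 (visit(J)): cur=J back=6 fwd=0
After 11 (back): cur=U back=5 fwd=1
After 12 (forward): cur=J back=6 fwd=0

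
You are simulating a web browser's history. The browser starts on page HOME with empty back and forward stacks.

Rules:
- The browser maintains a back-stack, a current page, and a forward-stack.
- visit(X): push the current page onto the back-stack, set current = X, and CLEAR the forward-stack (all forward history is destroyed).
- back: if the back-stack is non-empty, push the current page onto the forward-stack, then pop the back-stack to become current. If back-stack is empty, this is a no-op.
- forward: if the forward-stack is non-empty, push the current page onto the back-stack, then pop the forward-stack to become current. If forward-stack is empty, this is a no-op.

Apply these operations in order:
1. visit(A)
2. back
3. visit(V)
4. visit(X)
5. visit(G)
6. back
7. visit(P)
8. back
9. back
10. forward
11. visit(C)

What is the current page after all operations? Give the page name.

Answer: C

Derivation:
After 1 (visit(A)): cur=A back=1 fwd=0
After 2 (back): cur=HOME back=0 fwd=1
After 3 (visit(V)): cur=V back=1 fwd=0
After 4 (visit(X)): cur=X back=2 fwd=0
After 5 (visit(G)): cur=G back=3 fwd=0
After 6 (back): cur=X back=2 fwd=1
After 7 (visit(P)): cur=P back=3 fwd=0
After 8 (back): cur=X back=2 fwd=1
After 9 (back): cur=V back=1 fwd=2
After 10 (forward): cur=X back=2 fwd=1
After 11 (visit(C)): cur=C back=3 fwd=0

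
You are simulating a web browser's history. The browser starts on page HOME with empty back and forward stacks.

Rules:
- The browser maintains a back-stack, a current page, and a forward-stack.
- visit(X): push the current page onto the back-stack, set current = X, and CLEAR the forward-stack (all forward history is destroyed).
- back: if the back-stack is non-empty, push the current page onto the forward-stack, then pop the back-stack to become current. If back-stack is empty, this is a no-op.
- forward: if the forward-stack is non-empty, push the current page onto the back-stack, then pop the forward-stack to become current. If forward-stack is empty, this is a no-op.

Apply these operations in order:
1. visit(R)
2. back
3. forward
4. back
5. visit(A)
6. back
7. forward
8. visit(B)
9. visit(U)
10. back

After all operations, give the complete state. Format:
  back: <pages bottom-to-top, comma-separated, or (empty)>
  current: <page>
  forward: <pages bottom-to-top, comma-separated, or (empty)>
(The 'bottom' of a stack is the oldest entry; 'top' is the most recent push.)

Answer: back: HOME,A
current: B
forward: U

Derivation:
After 1 (visit(R)): cur=R back=1 fwd=0
After 2 (back): cur=HOME back=0 fwd=1
After 3 (forward): cur=R back=1 fwd=0
After 4 (back): cur=HOME back=0 fwd=1
After 5 (visit(A)): cur=A back=1 fwd=0
After 6 (back): cur=HOME back=0 fwd=1
After 7 (forward): cur=A back=1 fwd=0
After 8 (visit(B)): cur=B back=2 fwd=0
After 9 (visit(U)): cur=U back=3 fwd=0
After 10 (back): cur=B back=2 fwd=1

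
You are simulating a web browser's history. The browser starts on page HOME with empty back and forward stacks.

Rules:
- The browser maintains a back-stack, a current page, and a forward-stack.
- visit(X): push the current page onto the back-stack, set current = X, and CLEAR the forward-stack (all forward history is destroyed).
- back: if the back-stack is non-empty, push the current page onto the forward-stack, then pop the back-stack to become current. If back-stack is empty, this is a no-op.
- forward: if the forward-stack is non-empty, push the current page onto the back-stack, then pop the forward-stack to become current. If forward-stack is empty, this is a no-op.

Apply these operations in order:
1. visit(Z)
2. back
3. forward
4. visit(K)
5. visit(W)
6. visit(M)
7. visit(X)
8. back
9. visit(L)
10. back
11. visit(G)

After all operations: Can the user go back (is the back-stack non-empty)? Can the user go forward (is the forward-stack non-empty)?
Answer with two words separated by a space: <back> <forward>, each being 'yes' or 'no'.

After 1 (visit(Z)): cur=Z back=1 fwd=0
After 2 (back): cur=HOME back=0 fwd=1
After 3 (forward): cur=Z back=1 fwd=0
After 4 (visit(K)): cur=K back=2 fwd=0
After 5 (visit(W)): cur=W back=3 fwd=0
After 6 (visit(M)): cur=M back=4 fwd=0
After 7 (visit(X)): cur=X back=5 fwd=0
After 8 (back): cur=M back=4 fwd=1
After 9 (visit(L)): cur=L back=5 fwd=0
After 10 (back): cur=M back=4 fwd=1
After 11 (visit(G)): cur=G back=5 fwd=0

Answer: yes no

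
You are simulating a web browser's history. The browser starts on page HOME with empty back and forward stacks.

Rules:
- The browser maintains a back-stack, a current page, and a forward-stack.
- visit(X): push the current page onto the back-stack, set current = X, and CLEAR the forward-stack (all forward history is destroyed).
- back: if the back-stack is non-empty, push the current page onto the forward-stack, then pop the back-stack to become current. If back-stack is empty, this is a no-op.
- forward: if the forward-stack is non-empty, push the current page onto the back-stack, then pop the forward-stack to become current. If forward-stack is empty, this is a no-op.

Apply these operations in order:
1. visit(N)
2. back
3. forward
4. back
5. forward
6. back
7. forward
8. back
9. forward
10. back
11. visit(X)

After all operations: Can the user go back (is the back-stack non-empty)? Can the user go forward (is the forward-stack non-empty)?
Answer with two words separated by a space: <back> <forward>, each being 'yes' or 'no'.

After 1 (visit(N)): cur=N back=1 fwd=0
After 2 (back): cur=HOME back=0 fwd=1
After 3 (forward): cur=N back=1 fwd=0
After 4 (back): cur=HOME back=0 fwd=1
After 5 (forward): cur=N back=1 fwd=0
After 6 (back): cur=HOME back=0 fwd=1
After 7 (forward): cur=N back=1 fwd=0
After 8 (back): cur=HOME back=0 fwd=1
After 9 (forward): cur=N back=1 fwd=0
After 10 (back): cur=HOME back=0 fwd=1
After 11 (visit(X)): cur=X back=1 fwd=0

Answer: yes no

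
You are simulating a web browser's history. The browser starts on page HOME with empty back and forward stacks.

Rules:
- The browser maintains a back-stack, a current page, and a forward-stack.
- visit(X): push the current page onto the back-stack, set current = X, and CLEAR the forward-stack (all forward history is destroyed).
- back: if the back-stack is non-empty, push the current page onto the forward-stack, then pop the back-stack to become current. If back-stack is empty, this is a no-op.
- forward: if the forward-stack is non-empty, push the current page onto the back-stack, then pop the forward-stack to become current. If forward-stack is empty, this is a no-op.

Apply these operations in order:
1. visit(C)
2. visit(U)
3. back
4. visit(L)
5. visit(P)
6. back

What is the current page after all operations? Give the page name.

Answer: L

Derivation:
After 1 (visit(C)): cur=C back=1 fwd=0
After 2 (visit(U)): cur=U back=2 fwd=0
After 3 (back): cur=C back=1 fwd=1
After 4 (visit(L)): cur=L back=2 fwd=0
After 5 (visit(P)): cur=P back=3 fwd=0
After 6 (back): cur=L back=2 fwd=1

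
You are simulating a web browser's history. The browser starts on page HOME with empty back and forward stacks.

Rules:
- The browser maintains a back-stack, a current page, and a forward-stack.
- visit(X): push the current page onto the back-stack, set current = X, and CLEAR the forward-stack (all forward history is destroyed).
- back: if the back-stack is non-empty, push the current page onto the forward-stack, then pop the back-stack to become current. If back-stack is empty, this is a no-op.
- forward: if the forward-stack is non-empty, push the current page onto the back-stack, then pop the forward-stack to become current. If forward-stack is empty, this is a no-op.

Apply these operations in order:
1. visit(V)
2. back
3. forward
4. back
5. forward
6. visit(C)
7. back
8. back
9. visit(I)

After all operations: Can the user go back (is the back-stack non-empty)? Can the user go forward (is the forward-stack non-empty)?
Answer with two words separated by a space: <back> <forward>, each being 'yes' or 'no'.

Answer: yes no

Derivation:
After 1 (visit(V)): cur=V back=1 fwd=0
After 2 (back): cur=HOME back=0 fwd=1
After 3 (forward): cur=V back=1 fwd=0
After 4 (back): cur=HOME back=0 fwd=1
After 5 (forward): cur=V back=1 fwd=0
After 6 (visit(C)): cur=C back=2 fwd=0
After 7 (back): cur=V back=1 fwd=1
After 8 (back): cur=HOME back=0 fwd=2
After 9 (visit(I)): cur=I back=1 fwd=0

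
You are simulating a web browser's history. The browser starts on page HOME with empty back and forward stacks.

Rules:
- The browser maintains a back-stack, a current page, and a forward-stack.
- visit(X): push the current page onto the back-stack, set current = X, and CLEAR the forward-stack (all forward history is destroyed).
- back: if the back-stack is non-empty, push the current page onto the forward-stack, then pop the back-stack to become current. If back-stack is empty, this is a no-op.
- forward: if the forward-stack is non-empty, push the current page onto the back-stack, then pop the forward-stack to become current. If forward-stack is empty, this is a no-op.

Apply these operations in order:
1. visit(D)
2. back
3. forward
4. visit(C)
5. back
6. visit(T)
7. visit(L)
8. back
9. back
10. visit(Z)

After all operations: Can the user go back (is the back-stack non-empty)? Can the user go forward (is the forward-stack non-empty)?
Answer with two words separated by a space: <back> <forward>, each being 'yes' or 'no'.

Answer: yes no

Derivation:
After 1 (visit(D)): cur=D back=1 fwd=0
After 2 (back): cur=HOME back=0 fwd=1
After 3 (forward): cur=D back=1 fwd=0
After 4 (visit(C)): cur=C back=2 fwd=0
After 5 (back): cur=D back=1 fwd=1
After 6 (visit(T)): cur=T back=2 fwd=0
After 7 (visit(L)): cur=L back=3 fwd=0
After 8 (back): cur=T back=2 fwd=1
After 9 (back): cur=D back=1 fwd=2
After 10 (visit(Z)): cur=Z back=2 fwd=0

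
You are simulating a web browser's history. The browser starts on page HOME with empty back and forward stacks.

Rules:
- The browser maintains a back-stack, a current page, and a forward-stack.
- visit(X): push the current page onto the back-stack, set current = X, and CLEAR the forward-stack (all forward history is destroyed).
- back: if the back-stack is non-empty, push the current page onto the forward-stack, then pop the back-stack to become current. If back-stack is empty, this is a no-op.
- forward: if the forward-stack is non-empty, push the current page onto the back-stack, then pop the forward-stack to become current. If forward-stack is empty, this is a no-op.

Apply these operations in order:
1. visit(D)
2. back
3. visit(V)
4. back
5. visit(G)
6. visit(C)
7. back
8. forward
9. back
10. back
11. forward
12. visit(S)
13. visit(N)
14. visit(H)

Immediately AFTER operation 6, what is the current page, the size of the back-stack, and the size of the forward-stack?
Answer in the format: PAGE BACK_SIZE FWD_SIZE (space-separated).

After 1 (visit(D)): cur=D back=1 fwd=0
After 2 (back): cur=HOME back=0 fwd=1
After 3 (visit(V)): cur=V back=1 fwd=0
After 4 (back): cur=HOME back=0 fwd=1
After 5 (visit(G)): cur=G back=1 fwd=0
After 6 (visit(C)): cur=C back=2 fwd=0

C 2 0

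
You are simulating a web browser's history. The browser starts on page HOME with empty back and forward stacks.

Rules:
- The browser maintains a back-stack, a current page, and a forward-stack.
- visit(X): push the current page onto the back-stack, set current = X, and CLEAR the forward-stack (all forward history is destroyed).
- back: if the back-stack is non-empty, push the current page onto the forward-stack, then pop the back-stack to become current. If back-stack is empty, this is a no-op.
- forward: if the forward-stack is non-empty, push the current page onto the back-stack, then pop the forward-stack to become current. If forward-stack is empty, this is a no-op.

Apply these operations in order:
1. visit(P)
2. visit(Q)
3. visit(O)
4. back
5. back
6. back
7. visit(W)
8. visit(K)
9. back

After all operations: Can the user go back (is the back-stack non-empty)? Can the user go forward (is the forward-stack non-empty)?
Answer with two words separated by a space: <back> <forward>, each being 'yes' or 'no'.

After 1 (visit(P)): cur=P back=1 fwd=0
After 2 (visit(Q)): cur=Q back=2 fwd=0
After 3 (visit(O)): cur=O back=3 fwd=0
After 4 (back): cur=Q back=2 fwd=1
After 5 (back): cur=P back=1 fwd=2
After 6 (back): cur=HOME back=0 fwd=3
After 7 (visit(W)): cur=W back=1 fwd=0
After 8 (visit(K)): cur=K back=2 fwd=0
After 9 (back): cur=W back=1 fwd=1

Answer: yes yes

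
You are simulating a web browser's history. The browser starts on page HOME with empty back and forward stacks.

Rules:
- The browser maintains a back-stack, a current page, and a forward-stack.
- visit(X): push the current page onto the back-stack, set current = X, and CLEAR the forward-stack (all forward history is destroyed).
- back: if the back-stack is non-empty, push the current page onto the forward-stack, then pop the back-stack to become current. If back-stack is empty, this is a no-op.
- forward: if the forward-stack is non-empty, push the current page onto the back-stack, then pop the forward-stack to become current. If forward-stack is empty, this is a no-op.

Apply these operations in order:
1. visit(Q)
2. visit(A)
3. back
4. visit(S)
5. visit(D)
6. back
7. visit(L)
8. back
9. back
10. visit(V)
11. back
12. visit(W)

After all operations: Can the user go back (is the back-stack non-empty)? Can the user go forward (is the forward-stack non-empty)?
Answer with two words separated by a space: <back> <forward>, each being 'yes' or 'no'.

After 1 (visit(Q)): cur=Q back=1 fwd=0
After 2 (visit(A)): cur=A back=2 fwd=0
After 3 (back): cur=Q back=1 fwd=1
After 4 (visit(S)): cur=S back=2 fwd=0
After 5 (visit(D)): cur=D back=3 fwd=0
After 6 (back): cur=S back=2 fwd=1
After 7 (visit(L)): cur=L back=3 fwd=0
After 8 (back): cur=S back=2 fwd=1
After 9 (back): cur=Q back=1 fwd=2
After 10 (visit(V)): cur=V back=2 fwd=0
After 11 (back): cur=Q back=1 fwd=1
After 12 (visit(W)): cur=W back=2 fwd=0

Answer: yes no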